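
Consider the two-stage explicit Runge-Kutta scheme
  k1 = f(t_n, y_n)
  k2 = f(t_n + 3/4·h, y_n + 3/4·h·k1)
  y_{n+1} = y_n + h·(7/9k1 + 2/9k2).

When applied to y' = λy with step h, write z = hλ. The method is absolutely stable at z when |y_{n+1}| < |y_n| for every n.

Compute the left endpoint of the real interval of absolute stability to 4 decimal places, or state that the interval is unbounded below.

z* = -6.0000.

Test eqn y'=λy, z=hλ:
  k1=λy_n ⇒ h·k1=z·y_n;  k2=λ(1+3/4z)y_n ⇒ h·k2=z(1+3/4z)y_n
  y_{n+1}/y_n = 1 + 7/9z + 2/9z(1+3/4z) = 1 + z + 1/6z²
  ⇒ R(z) = 1 + z + 1/6z².

Need |R(x)|<1, x<0.
x=-0.36: |R|=0.6616
R=1: x+1/6x²=0 ⇒ x=−6=-6.0000; min R=1−1/(4·1/6)=-0.5000>−1
Confirm numerically:
  x=-4.578: |R|=0.08499 <1
  x=-3.945: |R|=0.35116 <1
  x=-2.822: |R|=0.49472 <1
  x=-6.450: |R|=1.48375 >1
  x=-6.378: |R|=1.40181 >1
  x=-6.369: |R|=1.39169 >1
So |R|<1 on (-6.0000, 0).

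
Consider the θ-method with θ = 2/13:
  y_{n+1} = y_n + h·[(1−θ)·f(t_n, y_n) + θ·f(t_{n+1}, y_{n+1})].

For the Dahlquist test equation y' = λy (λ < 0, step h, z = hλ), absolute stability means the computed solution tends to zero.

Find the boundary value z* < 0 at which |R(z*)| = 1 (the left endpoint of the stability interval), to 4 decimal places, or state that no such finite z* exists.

left endpoint -2.8889.

With y'=λy (z=hλ):
  y_{n+1} = y_n + z·[11/13·y_n + 2/13·y_{n+1}] ⇒ (1 − 2/13z)y_{n+1} = (1 + 11/13z)y_n
  R(z) = (1 + 11/13z)/(1 − 2/13z).

Solve |R(x)|<1 on ℝ⁻.
x=-0.72: |R|=0.3518
R=−1: 1+11/13x = −1+2/13x ⇒ -9/13x=2 ⇒ x=2/(-9/13)=-2.8889
Confirm numerically:
  x=-2.699: |R|=0.90711 <1
  x=-1.708: |R|=0.35258 <1
  x=-1.654: |R|=0.31849 <1
  x=-3.441: |R|=1.24992 >1
  x=-3.129: |R|=1.11221 >1
  x=-3.036: |R|=1.06942 >1
Stable set (-2.8889, 0).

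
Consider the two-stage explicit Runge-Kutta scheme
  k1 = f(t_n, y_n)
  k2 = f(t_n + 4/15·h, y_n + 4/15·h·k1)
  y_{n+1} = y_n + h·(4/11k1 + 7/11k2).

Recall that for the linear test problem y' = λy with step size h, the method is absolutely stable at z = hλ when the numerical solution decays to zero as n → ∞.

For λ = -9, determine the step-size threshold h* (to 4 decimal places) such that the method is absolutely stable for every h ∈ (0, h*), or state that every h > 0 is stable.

On y'=λy, z=hλ:
  k1=λy_n ⇒ h·k1=z·y_n;  k2=λ(1+4/15z)y_n ⇒ h·k2=z(1+4/15z)y_n
  y_{n+1}/y_n = 1 + 4/11z + 7/11z(1+4/15z) = 1 + z + 28/165z²
  ⇒ R(z) = 1 + z + 28/165z².

Solve |R(x)|<1 on ℝ⁻.
x=-1.46: |R|=0.0983
R=1: x+28/165x²=0 ⇒ x=−165/28=-5.8929; min R=1−1/(4·28/165)=-0.4732>−1
Confirm numerically:
  x=-3.819: |R|=0.34401 <1
  x=-2.656: |R|=0.45890 <1
  x=-2.591: |R|=0.45178 <1
  x=-6.453: |R|=1.61339 >1
  x=-6.141: |R|=1.25859 >1
Stable set (-5.8929, 0).

(-5.8929,0); λ=-9 ⇒ h* = (165/28)/9 = 0.6548.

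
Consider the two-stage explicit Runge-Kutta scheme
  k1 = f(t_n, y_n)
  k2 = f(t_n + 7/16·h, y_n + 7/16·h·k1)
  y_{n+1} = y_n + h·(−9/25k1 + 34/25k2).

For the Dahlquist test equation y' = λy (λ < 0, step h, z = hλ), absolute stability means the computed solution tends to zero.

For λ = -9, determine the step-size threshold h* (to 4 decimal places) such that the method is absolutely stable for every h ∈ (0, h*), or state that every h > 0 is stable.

(-1.6807,0); λ=-9 ⇒ h* = (200/119)/9 = 0.1867.

With y'=λy (z=hλ):
  k1=λy_n ⇒ h·k1=z·y_n;  k2=λ(1+7/16z)y_n ⇒ h·k2=z(1+7/16z)y_n
  y_{n+1}/y_n = 1 − 9/25z + 34/25z(1+7/16z) = 1 + z + 119/200z²
  Hence R(z) = 1 + z + 119/200z².

Solve |R(x)|<1 on ℝ⁻.
x=-1.02: |R|=0.5990
R=1: x+119/200x²=0 ⇒ x=−200/119=-1.6807; min R=1−1/(4·119/200)=0.5798>−1
Confirm numerically:
  x=-1.240: |R|=0.67487 <1
  x=-0.939: |R|=0.58562 <1
  x=-0.723: |R|=0.58802 <1
  x=-2.189: |R|=1.66207 >1
  x=-1.829: |R|=1.16142 >1
So |R|<1 on (-1.6807, 0).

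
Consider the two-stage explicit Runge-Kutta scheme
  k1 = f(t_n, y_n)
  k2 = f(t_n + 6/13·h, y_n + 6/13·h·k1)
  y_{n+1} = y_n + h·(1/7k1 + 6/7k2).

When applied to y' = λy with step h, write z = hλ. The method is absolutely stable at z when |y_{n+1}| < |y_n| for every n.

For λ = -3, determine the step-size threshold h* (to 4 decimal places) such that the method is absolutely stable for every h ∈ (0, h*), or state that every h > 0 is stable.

Set f=λy, z=hλ:
  k1=λy_n ⇒ h·k1=z·y_n;  k2=λ(1+6/13z)y_n ⇒ h·k2=z(1+6/13z)y_n
  y_{n+1}/y_n = 1 + 1/7z + 6/7z(1+6/13z) = 1 + z + 36/91z²
  ⇒ R(z) = 1 + z + 36/91z².

Need |R(x)|<1, x<0.
x=-1.28: |R|=0.3682
R=1: x+36/91x²=0 ⇒ x=−91/36=-2.5278; min R=1−1/(4·36/91)=0.3681>−1
Confirm numerically:
  x=-2.427: |R|=0.90324 <1
  x=-2.167: |R|=0.69071 <1
  x=-1.602: |R|=0.41328 <1
  x=-3.001: |R|=1.56181 >1
  x=-2.651: |R|=1.12923 >1
Stable set (-2.5278, 0).

(-2.5278,0); λ=-3 ⇒ h* = (91/36)/3 = 0.8426.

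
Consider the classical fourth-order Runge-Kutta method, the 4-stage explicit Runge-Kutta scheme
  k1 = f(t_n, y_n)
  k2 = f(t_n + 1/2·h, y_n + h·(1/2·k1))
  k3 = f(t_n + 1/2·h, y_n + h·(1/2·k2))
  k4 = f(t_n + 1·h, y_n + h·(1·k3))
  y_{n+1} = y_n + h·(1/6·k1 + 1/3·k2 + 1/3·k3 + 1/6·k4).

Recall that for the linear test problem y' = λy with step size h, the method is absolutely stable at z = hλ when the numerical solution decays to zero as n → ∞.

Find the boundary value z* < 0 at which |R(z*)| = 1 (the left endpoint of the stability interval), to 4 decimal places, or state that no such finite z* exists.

Test eqn y'=λy, z=hλ:
  order 4, 4-stage ⇒ R(z)=1+z+z^2/2+z^3/6+z^4/24
  (e.g. R(-0.61)=0.54399, |R|=0.54399)

Solve |R(x)|<1 on ℝ⁻.
x=-0.61: |R|=0.5440
|R(-2.29)|=0.4764 |R(-2.28)|=0.4698 |R(-1.21)|=0.3161
Bisect:
  x_lo=-3.2681 |R|=2.0077  x_hi=-0.0670 |R|=0.9352
  mid=-1.66757 |R|=0.27216 →hi
  mid=-2.46783 |R|=0.61777 →hi
  mid=-2.86796 |R|=1.13196 →lo
  mid=-2.66790 |R|=0.83696 →hi
  mid=-2.76793 |R|=0.97414 →hi
  mid=-2.81795 |R|=1.05036 →lo
  mid=-2.79294 |R|=1.01159 →lo
  mid=-2.78043 |R|=0.99270 →hi
  mid=-2.78669 |R|=1.00210 →lo
  mid=-2.78356 |R|=0.99739 →hi
  ...
  [-2.78532,-2.78512] ⇒ x*=-2.7853
Stable set (-2.7853, 0).

z* = -2.7853.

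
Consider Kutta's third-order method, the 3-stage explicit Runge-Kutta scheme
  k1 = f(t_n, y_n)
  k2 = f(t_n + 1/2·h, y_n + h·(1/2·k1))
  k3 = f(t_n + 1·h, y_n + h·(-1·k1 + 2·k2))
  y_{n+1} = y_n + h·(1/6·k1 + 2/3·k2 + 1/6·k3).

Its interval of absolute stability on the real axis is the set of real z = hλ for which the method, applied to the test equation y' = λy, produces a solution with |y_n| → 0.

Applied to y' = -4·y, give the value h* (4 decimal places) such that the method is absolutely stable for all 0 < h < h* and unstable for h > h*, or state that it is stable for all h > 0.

With y'=λy (z=hλ):
  order 3, 3-stage ⇒ R(z)=1+z+z^2/2+z^3/6
  (e.g. R(-0.55)=0.57352, |R|=0.57352)

Boundary: |R(x)|=1, x<0.
x=-0.55: |R|=0.5735
|R(-2.65)|=1.2404 |R(-1.83)|=0.1770 |R(-1.11)|=0.2781
Bisect:
  x_lo=-2.8628 |R|=1.6753  x_hi=-0.1730 |R|=0.8411
  mid=-1.51788 |R|=0.05124 →hi
  mid=-2.19033 |R|=0.54293 →hi
  mid=-2.52655 |R|=1.02285 →lo
  mid=-2.35844 |R|=0.76369 →hi
  mid=-2.44250 |R|=0.88818 →hi
  mid=-2.48453 |R|=0.95420 →hi
  mid=-2.50554 |R|=0.98819 →hi
  ...
  [-2.51276,-2.51260] ⇒ x*=-2.5127
Interval (-2.5127, 0).

(-2.5127,0); λ=-4 ⇒ h* = 0.6282.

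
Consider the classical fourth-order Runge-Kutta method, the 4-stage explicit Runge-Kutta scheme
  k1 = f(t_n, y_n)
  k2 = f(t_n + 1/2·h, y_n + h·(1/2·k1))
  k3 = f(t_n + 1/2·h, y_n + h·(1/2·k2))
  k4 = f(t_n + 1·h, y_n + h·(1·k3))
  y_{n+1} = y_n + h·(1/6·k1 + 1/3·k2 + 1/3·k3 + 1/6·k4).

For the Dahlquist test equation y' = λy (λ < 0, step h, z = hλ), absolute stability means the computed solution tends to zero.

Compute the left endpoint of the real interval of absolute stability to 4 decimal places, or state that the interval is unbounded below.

z* = -2.7853.

Test eqn y'=λy, z=hλ:
  order 4, 4-stage ⇒ R(z)=1+z+z^2/2+z^3/6+z^4/24
  (e.g. R(-1.77)=0.28121, |R|=0.28121)

Solve |R(x)|<1 on ℝ⁻.
x=-1.77: |R|=0.2812
|R(-2.57)|=0.7210 |R(-2.09)|=0.3675 |R(-2.06)|=0.3552
Bisect:
  x_lo=-3.3154 |R|=2.1411  x_hi=-0.3586 |R|=0.6987
  mid=-1.83703 |R|=0.29160 →hi
  mid=-2.57624 |R|=0.72792 →hi
  mid=-2.94584 |R|=1.27029 →lo
  mid=-2.76104 |R|=0.96404 →hi
  mid=-2.85344 |R|=1.10770 →lo
  mid=-2.80724 |R|=1.03359 →lo
  mid=-2.78414 |R|=0.99826 →hi
  mid=-2.79569 |R|=1.01579 →lo
  mid=-2.78991 |R|=1.00699 →lo
  ...
  [-2.78540,-2.78522] ⇒ x*=-2.7853
Interval (-2.7853, 0).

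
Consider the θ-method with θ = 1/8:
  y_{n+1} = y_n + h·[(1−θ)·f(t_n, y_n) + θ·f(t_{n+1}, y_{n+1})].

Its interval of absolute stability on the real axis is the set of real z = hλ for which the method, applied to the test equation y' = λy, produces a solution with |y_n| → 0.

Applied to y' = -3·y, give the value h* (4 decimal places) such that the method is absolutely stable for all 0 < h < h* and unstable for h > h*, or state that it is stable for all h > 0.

(-2.6667,0); λ=-3 ⇒ h* = (8/3)/3 = 0.8889.

Test eqn y'=λy, z=hλ:
  y_{n+1} = y_n + z·[7/8·y_n + 1/8·y_{n+1}] ⇒ (1 − 1/8z)y_{n+1} = (1 + 7/8z)y_n
  so R(z) = (1 + 7/8z)/(1 − 1/8z).

Solve |R(x)|<1 on ℝ⁻.
x=-0.74: |R|=0.3227
R=−1: 1+7/8x = −1+1/8x ⇒ -3/4x=2 ⇒ x=2/(-3/4)=-2.6667
Confirm numerically:
  x=-2.546: |R|=0.93135 <1
  x=-1.748: |R|=0.43455 <1
  x=-1.206: |R|=0.04801 <1
  x=-3.148: |R|=1.25906 >1
  x=-2.992: |R|=1.17758 >1
  x=-2.788: |R|=1.06748 >1
Interval (-2.6667, 0).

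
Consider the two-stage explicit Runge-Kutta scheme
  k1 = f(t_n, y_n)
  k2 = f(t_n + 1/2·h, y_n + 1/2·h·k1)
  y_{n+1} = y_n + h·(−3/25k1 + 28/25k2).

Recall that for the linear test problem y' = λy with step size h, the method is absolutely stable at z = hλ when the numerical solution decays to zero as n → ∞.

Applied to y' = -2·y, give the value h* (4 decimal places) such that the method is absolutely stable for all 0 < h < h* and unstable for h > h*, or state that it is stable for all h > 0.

Test eqn y'=λy, z=hλ:
  k1=λy_n ⇒ h·k1=z·y_n;  k2=λ(1+1/2z)y_n ⇒ h·k2=z(1+1/2z)y_n
  y_{n+1}/y_n = 1 − 3/25z + 28/25z(1+1/2z) = 1 + z + 14/25z²
  R(z) = 1 + z + 14/25z².

Find x<0 with |R(x)|<1.
x=-0.8: |R|=0.5584
R=1: x+14/25x²=0 ⇒ x=−25/14=-1.7857; min R=1−1/(4·14/25)=0.5536>−1
Confirm numerically:
  x=-1.716: |R|=0.93301 <1
  x=-1.399: |R|=0.69703 <1
  x=-1.298: |R|=0.64549 <1
  x=-1.248: |R|=0.62420 <1
  x=-2.315: |R|=1.68617 >1
  x=-1.996: |R|=1.23505 >1
Stable set (-1.7857, 0).

(-1.7857,0); λ=-2 ⇒ h* = (25/14)/2 = 0.8929.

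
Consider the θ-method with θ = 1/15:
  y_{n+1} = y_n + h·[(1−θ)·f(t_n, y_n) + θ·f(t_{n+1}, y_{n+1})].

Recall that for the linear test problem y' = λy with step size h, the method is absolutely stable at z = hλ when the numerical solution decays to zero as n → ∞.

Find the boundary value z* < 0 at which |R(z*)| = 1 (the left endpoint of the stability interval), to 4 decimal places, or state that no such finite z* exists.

Set f=λy, z=hλ:
  y_{n+1} = y_n + z·[14/15·y_n + 1/15·y_{n+1}] ⇒ (1 − 1/15z)y_{n+1} = (1 + 14/15z)y_n
  so R(z) = (1 + 14/15z)/(1 − 1/15z).

Find x<0 with |R(x)|<1.
x=-0.45: |R|=0.5631
R=−1: 1+14/15x = −1+1/15x ⇒ -13/15x=2 ⇒ x=2/(-13/15)=-2.3077
Confirm numerically:
  x=-2.101: |R|=0.84287 <1
  x=-1.757: |R|=0.57278 <1
  x=-1.606: |R|=0.45068 <1
  x=-0.999: |R|=0.06338 <1
  x=-2.497: |R|=1.14065 >1
  x=-2.475: |R|=1.12446 >1
Stable set (-2.3077, 0).

left endpoint -2.3077.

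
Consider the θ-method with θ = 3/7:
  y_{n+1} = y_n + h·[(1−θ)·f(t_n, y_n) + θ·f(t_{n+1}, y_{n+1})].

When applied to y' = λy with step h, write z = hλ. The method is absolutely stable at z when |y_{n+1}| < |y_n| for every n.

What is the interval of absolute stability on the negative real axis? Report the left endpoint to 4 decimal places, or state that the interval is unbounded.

With y'=λy (z=hλ):
  y_{n+1} = y_n + z·[4/7·y_n + 3/7·y_{n+1}] ⇒ (1 − 3/7z)y_{n+1} = (1 + 4/7z)y_n
  so R(z) = (1 + 4/7z)/(1 − 3/7z).

Boundary: |R(x)|=1, x<0.
x=-0.47: |R|=0.6088
R=−1: 1+4/7x = −1+3/7x ⇒ -1/7x=2 ⇒ x=2/(-1/7)=-14.0000
Confirm numerically:
  x=-9.970: |R|=0.89082 <1
  x=-8.903: |R|=0.84879 <1
  x=-7.488: |R|=0.77898 <1
  x=-14.459: |R|=1.00911 >1
  x=-14.304: |R|=1.00609 >1
  x=-14.302: |R|=1.00605 >1
So |R|<1 on (-14.0000, 0).

z∈(-14.0000,0).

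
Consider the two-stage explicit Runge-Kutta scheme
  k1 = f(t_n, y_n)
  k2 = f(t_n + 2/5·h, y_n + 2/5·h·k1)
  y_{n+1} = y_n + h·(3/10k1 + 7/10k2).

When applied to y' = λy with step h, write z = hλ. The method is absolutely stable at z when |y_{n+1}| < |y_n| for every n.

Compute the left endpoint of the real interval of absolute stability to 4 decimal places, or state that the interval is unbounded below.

left endpoint -3.5714.

Set f=λy, z=hλ:
  k1=λy_n ⇒ h·k1=z·y_n;  k2=λ(1+2/5z)y_n ⇒ h·k2=z(1+2/5z)y_n
  y_{n+1}/y_n = 1 + 3/10z + 7/10z(1+2/5z) = 1 + z + 7/25z²
  Hence R(z) = 1 + z + 7/25z².

Boundary: |R(x)|=1, x<0.
x=-1.53: |R|=0.1255
R=1: x+7/25x²=0 ⇒ x=−25/7=-3.5714; min R=1−1/(4·7/25)=0.1071>−1
Confirm numerically:
  x=-2.768: |R|=0.37731 <1
  x=-2.232: |R|=0.16291 <1
  x=-2.141: |R|=0.14249 <1
  x=-4.154: |R|=1.67760 >1
  x=-4.022: |R|=1.50742 >1
  x=-3.798: |R|=1.24095 >1
So |R|<1 on (-3.5714, 0).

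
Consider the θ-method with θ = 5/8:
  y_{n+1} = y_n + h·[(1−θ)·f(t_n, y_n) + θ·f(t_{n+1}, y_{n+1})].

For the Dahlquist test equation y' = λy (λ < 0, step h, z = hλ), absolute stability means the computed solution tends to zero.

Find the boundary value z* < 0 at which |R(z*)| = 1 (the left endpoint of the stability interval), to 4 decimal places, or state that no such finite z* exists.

On y'=λy, z=hλ:
  y_{n+1} = y_n + z·[3/8·y_n + 5/8·y_{n+1}] ⇒ (1 − 5/8z)y_{n+1} = (1 + 3/8z)y_n
  R(z) = (1 + 3/8z)/(1 − 5/8z).

Boundary: |R(x)|=1, x<0.
x=-0.71: |R|=0.5082
x=-2: |R|=0.1111
x=-10: |R|=0.3793
x=-100: |R|=0.5748
θ=5/8≥1/2 ⇒ |1+3/8x|<|1−5/8x| ∀x<0 ⇒ stable on all of ℝ⁻.

(−∞, 0) — no finite endpoint.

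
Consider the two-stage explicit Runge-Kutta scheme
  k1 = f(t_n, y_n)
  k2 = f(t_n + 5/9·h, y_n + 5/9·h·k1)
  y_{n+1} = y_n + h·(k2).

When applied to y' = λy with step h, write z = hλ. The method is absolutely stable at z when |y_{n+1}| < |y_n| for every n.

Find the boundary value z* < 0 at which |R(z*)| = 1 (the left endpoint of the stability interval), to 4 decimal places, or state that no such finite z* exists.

z* = -1.8000.

Set f=λy, z=hλ:
  k1=λy_n ⇒ h·k1=z·y_n;  k2=λ(1+5/9z)y_n ⇒ h·k2=z(1+5/9z)y_n
  y_{n+1}/y_n = 1 + z(1+5/9z) = 1 + z + 5/9z²
  Hence R(z) = 1 + z + 5/9z².

Solve |R(x)|<1 on ℝ⁻.
x=-1.23: |R|=0.6105
R=1: x+5/9x²=0 ⇒ x=−9/5=-1.8000; min R=1−1/(4·5/9)=0.5500>−1
Confirm numerically:
  x=-1.316: |R|=0.64614 <1
  x=-0.977: |R|=0.55329 <1
  x=-0.932: |R|=0.55057 <1
  x=-0.820: |R|=0.55356 <1
  x=-2.002: |R|=1.22467 >1
  x=-1.963: |R|=1.17776 >1
  x=-1.890: |R|=1.09450 >1
Interval (-1.8000, 0).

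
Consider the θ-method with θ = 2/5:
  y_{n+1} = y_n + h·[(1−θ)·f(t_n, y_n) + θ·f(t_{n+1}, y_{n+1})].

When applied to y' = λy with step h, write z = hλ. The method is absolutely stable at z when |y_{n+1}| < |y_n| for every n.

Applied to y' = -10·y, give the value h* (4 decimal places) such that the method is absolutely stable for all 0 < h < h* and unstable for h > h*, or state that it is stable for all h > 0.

With y'=λy (z=hλ):
  y_{n+1} = y_n + z·[3/5·y_n + 2/5·y_{n+1}] ⇒ (1 − 2/5z)y_{n+1} = (1 + 3/5z)y_n
  so R(z) = (1 + 3/5z)/(1 − 2/5z).

Need |R(x)|<1, x<0.
x=-1.03: |R|=0.2705
R=−1: 1+3/5x = −1+2/5x ⇒ -1/5x=2 ⇒ x=2/(-1/5)=-10.0000
Confirm numerically:
  x=-9.526: |R|=0.98029 <1
  x=-7.514: |R|=0.87587 <1
  x=-5.479: |R|=0.71669 <1
  x=-4.431: |R|=0.59825 <1
  x=-10.426: |R|=1.01648 >1
  x=-10.394: |R|=1.01528 >1
  x=-10.342: |R|=1.01332 >1
Stable set (-10.0000, 0).

(-10.0000,0); λ=-10 ⇒ h* = (10)/10 = 1.0000.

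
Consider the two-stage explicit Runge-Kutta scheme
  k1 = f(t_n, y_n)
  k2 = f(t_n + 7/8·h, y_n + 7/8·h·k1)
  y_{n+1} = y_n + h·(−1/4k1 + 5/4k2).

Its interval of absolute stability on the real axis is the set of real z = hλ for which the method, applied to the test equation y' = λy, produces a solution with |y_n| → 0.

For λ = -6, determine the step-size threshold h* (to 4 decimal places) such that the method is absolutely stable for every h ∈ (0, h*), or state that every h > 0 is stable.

On y'=λy, z=hλ:
  k1=λy_n ⇒ h·k1=z·y_n;  k2=λ(1+7/8z)y_n ⇒ h·k2=z(1+7/8z)y_n
  y_{n+1}/y_n = 1 − 1/4z + 5/4z(1+7/8z) = 1 + z + 35/32z²
  so R(z) = 1 + z + 35/32z².

Find x<0 with |R(x)|<1.
x=-0.5: |R|=0.7734
R=1: x+35/32x²=0 ⇒ x=−32/35=-0.9143; min R=1−1/(4·35/32)=0.7714>−1
Confirm numerically:
  x=-0.883: |R|=0.96978 <1
  x=-0.851: |R|=0.94109 <1
  x=-0.812: |R|=0.90916 <1
  x=-0.696: |R|=0.83383 <1
  x=-1.385: |R|=1.71306 >1
  x=-1.350: |R|=1.64336 >1
So |R|<1 on (-0.9143, 0).

(-0.9143,0); λ=-6 ⇒ h* = (32/35)/6 = 0.1524.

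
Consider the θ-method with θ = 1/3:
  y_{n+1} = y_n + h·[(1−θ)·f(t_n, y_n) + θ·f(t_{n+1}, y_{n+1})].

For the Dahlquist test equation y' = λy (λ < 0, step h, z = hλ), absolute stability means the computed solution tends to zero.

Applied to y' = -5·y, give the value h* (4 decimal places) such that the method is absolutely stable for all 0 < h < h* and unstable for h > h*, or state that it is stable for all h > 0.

(-6.0000,0); λ=-5 ⇒ h* = (6)/5 = 1.2000.

On y'=λy, z=hλ:
  y_{n+1} = y_n + z·[2/3·y_n + 1/3·y_{n+1}] ⇒ (1 − 1/3z)y_{n+1} = (1 + 2/3z)y_n
  R(z) = (1 + 2/3z)/(1 − 1/3z).

Boundary: |R(x)|=1, x<0.
x=-1.2: |R|=0.1429
R=−1: 1+2/3x = −1+1/3x ⇒ -1/3x=2 ⇒ x=2/(-1/3)=-6.0000
Confirm numerically:
  x=-5.806: |R|=0.97797 <1
  x=-5.802: |R|=0.97751 <1
  x=-4.831: |R|=0.85072 <1
  x=-4.247: |R|=0.75811 <1
  x=-6.366: |R|=1.03908 >1
  x=-6.326: |R|=1.03496 >1
So |R|<1 on (-6.0000, 0).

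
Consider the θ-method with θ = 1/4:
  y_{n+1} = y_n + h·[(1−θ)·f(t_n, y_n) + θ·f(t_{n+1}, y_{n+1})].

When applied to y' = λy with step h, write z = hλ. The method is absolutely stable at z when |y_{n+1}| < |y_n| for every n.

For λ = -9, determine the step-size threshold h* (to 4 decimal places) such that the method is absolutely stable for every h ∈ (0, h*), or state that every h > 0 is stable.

(-4.0000,0); λ=-9 ⇒ h* = (4)/9 = 0.4444.

On y'=λy, z=hλ:
  y_{n+1} = y_n + z·[3/4·y_n + 1/4·y_{n+1}] ⇒ (1 − 1/4z)y_{n+1} = (1 + 3/4z)y_n
  Hence R(z) = (1 + 3/4z)/(1 − 1/4z).

Boundary: |R(x)|=1, x<0.
x=-0.61: |R|=0.4707
R=−1: 1+3/4x = −1+1/4x ⇒ -1/2x=2 ⇒ x=2/(-1/2)=-4.0000
Confirm numerically:
  x=-3.787: |R|=0.94529 <1
  x=-3.177: |R|=0.77066 <1
  x=-2.737: |R|=0.62506 <1
  x=-1.706: |R|=0.19593 <1
  x=-4.504: |R|=1.11853 >1
  x=-4.454: |R|=1.10740 >1
  x=-4.084: |R|=1.02078 >1
Interval (-4.0000, 0).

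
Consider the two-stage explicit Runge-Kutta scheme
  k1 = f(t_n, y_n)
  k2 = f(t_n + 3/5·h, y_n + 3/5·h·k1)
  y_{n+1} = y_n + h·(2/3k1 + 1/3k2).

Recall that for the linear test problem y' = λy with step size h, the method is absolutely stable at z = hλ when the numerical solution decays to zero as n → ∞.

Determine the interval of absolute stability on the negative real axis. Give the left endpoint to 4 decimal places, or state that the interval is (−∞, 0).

Test eqn y'=λy, z=hλ:
  k1=λy_n ⇒ h·k1=z·y_n;  k2=λ(1+3/5z)y_n ⇒ h·k2=z(1+3/5z)y_n
  y_{n+1}/y_n = 1 + 2/3z + 1/3z(1+3/5z) = 1 + z + 1/5z²
  ⇒ R(z) = 1 + z + 1/5z².

Need |R(x)|<1, x<0.
x=-1.36: |R|=0.0099
R=1: x+1/5x²=0 ⇒ x=−5=-5.0000; min R=1−1/(4·1/5)=-0.2500>−1
Confirm numerically:
  x=-4.475: |R|=0.53013 <1
  x=-4.352: |R|=0.43598 <1
  x=-2.424: |R|=0.24884 <1
  x=-2.082: |R|=0.21506 <1
  x=-5.593: |R|=1.66333 >1
  x=-5.396: |R|=1.42736 >1
  x=-5.144: |R|=1.14815 >1
Interval (-5.0000, 0).

(-5.0000, 0).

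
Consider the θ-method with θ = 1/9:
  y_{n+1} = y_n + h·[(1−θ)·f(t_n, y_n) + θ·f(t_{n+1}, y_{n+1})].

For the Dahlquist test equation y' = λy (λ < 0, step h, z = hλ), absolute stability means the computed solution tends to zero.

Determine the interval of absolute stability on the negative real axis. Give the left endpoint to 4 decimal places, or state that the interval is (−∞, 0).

On y'=λy, z=hλ:
  y_{n+1} = y_n + z·[8/9·y_n + 1/9·y_{n+1}] ⇒ (1 − 1/9z)y_{n+1} = (1 + 8/9z)y_n
  so R(z) = (1 + 8/9z)/(1 − 1/9z).

Solve |R(x)|<1 on ℝ⁻.
x=-0.41: |R|=0.6079
R=−1: 1+8/9x = −1+1/9x ⇒ -7/9x=2 ⇒ x=2/(-7/9)=-2.5714
Confirm numerically:
  x=-2.335: |R|=0.85399 <1
  x=-1.578: |R|=0.34260 <1
  x=-1.562: |R|=0.33100 <1
  x=-1.236: |R|=0.08675 <1
  x=-3.134: |R|=1.32454 >1
  x=-3.091: |R|=1.30080 >1
  x=-3.003: |R|=1.25169 >1
So |R|<1 on (-2.5714, 0).

(-2.5714, 0).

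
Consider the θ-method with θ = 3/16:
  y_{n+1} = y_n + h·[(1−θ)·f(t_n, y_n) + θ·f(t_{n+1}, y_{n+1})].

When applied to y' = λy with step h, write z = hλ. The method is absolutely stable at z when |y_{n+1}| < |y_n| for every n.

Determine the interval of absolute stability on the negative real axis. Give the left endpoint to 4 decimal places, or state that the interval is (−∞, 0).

z∈(-3.2000,0).

Test eqn y'=λy, z=hλ:
  y_{n+1} = y_n + z·[13/16·y_n + 3/16·y_{n+1}] ⇒ (1 − 3/16z)y_{n+1} = (1 + 13/16z)y_n
  so R(z) = (1 + 13/16z)/(1 − 3/16z).

Find x<0 with |R(x)|<1.
x=-1.5: |R|=0.1707
R=−1: 1+13/16x = −1+3/16x ⇒ -5/8x=2 ⇒ x=2/(-5/8)=-3.2000
Confirm numerically:
  x=-2.566: |R|=0.73247 <1
  x=-2.485: |R|=0.69516 <1
  x=-1.586: |R|=0.22247 <1
  x=-3.352: |R|=1.05834 >1
  x=-3.334: |R|=1.05153 >1
  x=-3.291: |R|=1.03517 >1
Stable set (-3.2000, 0).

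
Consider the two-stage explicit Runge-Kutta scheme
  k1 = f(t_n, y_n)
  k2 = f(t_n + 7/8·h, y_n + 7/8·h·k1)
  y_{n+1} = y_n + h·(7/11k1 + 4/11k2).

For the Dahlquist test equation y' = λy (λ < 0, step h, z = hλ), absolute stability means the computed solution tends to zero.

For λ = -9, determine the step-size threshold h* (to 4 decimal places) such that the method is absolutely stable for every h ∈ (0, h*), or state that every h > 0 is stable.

Test eqn y'=λy, z=hλ:
  k1=λy_n ⇒ h·k1=z·y_n;  k2=λ(1+7/8z)y_n ⇒ h·k2=z(1+7/8z)y_n
  y_{n+1}/y_n = 1 + 7/11z + 4/11z(1+7/8z) = 1 + z + 7/22z²
  R(z) = 1 + z + 7/22z².

Need |R(x)|<1, x<0.
x=-0.7: |R|=0.4559
R=1: x+7/22x²=0 ⇒ x=−22/7=-3.1429; min R=1−1/(4·7/22)=0.2143>−1
Confirm numerically:
  x=-2.593: |R|=0.54634 <1
  x=-2.435: |R|=0.45157 <1
  x=-1.633: |R|=0.21549 <1
  x=-3.231: |R|=1.09061 >1
  x=-3.222: |R|=1.08114 >1
Stable set (-3.1429, 0).

(-3.1429,0); λ=-9 ⇒ h* = (22/7)/9 = 0.3492.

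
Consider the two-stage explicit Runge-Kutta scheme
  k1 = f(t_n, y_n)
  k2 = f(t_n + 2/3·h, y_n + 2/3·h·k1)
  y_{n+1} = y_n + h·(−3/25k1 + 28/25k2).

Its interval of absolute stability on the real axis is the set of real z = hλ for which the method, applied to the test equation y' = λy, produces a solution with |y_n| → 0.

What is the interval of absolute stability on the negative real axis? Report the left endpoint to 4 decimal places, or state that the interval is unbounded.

Set f=λy, z=hλ:
  k1=λy_n ⇒ h·k1=z·y_n;  k2=λ(1+2/3z)y_n ⇒ h·k2=z(1+2/3z)y_n
  y_{n+1}/y_n = 1 − 3/25z + 28/25z(1+2/3z) = 1 + z + 56/75z²
  R(z) = 1 + z + 56/75z².

Boundary: |R(x)|=1, x<0.
x=-1.39: |R|=1.0526
R=1: x+56/75x²=0 ⇒ x=−75/56=-1.3393; min R=1−1/(4·56/75)=0.6652>−1
Confirm numerically:
  x=-1.148: |R|=0.83603 <1
  x=-1.133: |R|=0.82549 <1
  x=-1.094: |R|=0.79964 <1
  x=-0.695: |R|=0.66566 <1
  x=-1.827: |R|=1.66532 >1
  x=-1.601: |R|=1.31286 >1
  x=-1.533: |R|=1.22173 >1
So |R|<1 on (-1.3393, 0).

z∈(-1.3393,0).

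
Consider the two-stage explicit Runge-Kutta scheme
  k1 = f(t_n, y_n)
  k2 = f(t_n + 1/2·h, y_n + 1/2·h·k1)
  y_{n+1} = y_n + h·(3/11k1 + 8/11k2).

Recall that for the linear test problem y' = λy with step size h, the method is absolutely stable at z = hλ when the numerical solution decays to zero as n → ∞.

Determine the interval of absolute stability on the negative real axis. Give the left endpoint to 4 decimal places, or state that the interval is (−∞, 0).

z∈(-2.7500,0).

With y'=λy (z=hλ):
  k1=λy_n ⇒ h·k1=z·y_n;  k2=λ(1+1/2z)y_n ⇒ h·k2=z(1+1/2z)y_n
  y_{n+1}/y_n = 1 + 3/11z + 8/11z(1+1/2z) = 1 + z + 4/11z²
  ⇒ R(z) = 1 + z + 4/11z².

Boundary: |R(x)|=1, x<0.
x=-1.17: |R|=0.3278
R=1: x+4/11x²=0 ⇒ x=−11/4=-2.7500; min R=1−1/(4·4/11)=0.3125>−1
Confirm numerically:
  x=-2.719: |R|=0.96935 <1
  x=-2.504: |R|=0.77601 <1
  x=-1.642: |R|=0.33842 <1
  x=-3.302: |R|=1.66280 >1
  x=-2.971: |R|=1.23876 >1
  x=-2.814: |R|=1.06549 >1
So |R|<1 on (-2.7500, 0).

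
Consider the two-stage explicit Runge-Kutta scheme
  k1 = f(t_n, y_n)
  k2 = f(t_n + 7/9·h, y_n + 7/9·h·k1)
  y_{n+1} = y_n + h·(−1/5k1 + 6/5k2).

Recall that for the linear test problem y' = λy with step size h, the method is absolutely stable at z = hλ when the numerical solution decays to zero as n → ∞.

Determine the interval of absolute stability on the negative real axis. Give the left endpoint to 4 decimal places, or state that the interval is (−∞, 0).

(-1.0714, 0).

Test eqn y'=λy, z=hλ:
  k1=λy_n ⇒ h·k1=z·y_n;  k2=λ(1+7/9z)y_n ⇒ h·k2=z(1+7/9z)y_n
  y_{n+1}/y_n = 1 − 1/5z + 6/5z(1+7/9z) = 1 + z + 14/15z²
  R(z) = 1 + z + 14/15z².

Find x<0 with |R(x)|<1.
x=-0.66: |R|=0.7466
R=1: x+14/15x²=0 ⇒ x=−15/14=-1.0714; min R=1−1/(4·14/15)=0.7321>−1
Confirm numerically:
  x=-0.984: |R|=0.91971 <1
  x=-0.438: |R|=0.74105 <1
  x=-0.434: |R|=0.74180 <1
  x=-1.486: |R|=1.57498 >1
  x=-1.452: |R|=1.51575 >1
  x=-1.118: |R|=1.04860 >1
So |R|<1 on (-1.0714, 0).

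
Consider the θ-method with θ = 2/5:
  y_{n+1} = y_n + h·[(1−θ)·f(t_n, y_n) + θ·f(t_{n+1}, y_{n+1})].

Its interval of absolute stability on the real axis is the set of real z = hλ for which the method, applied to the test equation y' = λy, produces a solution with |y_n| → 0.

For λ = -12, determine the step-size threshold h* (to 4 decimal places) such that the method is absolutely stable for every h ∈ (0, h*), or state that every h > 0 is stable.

(-10.0000,0); λ=-12 ⇒ h* = (10)/12 = 0.8333.

Set f=λy, z=hλ:
  y_{n+1} = y_n + z·[3/5·y_n + 2/5·y_{n+1}] ⇒ (1 − 2/5z)y_{n+1} = (1 + 3/5z)y_n
  R(z) = (1 + 3/5z)/(1 − 2/5z).

Solve |R(x)|<1 on ℝ⁻.
x=-1.55: |R|=0.0432
R=−1: 1+3/5x = −1+2/5x ⇒ -1/5x=2 ⇒ x=2/(-1/5)=-10.0000
Confirm numerically:
  x=-9.369: |R|=0.97342 <1
  x=-6.240: |R|=0.78490 <1
  x=-6.028: |R|=0.76712 <1
  x=-10.450: |R|=1.01737 >1
  x=-10.036: |R|=1.00144 >1
Interval (-10.0000, 0).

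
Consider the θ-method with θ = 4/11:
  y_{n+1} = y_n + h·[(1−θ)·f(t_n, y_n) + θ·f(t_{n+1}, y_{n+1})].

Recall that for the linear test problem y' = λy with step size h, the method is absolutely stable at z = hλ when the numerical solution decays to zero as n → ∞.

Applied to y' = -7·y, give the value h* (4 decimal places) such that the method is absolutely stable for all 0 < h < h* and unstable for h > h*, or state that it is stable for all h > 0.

(-7.3333,0); λ=-7 ⇒ h* = (22/3)/7 = 1.0476.

Test eqn y'=λy, z=hλ:
  y_{n+1} = y_n + z·[7/11·y_n + 4/11·y_{n+1}] ⇒ (1 − 4/11z)y_{n+1} = (1 + 7/11z)y_n
  so R(z) = (1 + 7/11z)/(1 − 4/11z).

Find x<0 with |R(x)|<1.
x=-0.66: |R|=0.4677
R=−1: 1+7/11x = −1+4/11x ⇒ -3/11x=2 ⇒ x=2/(-3/11)=-7.3333
Confirm numerically:
  x=-7.237: |R|=0.99277 <1
  x=-6.180: |R|=0.90314 <1
  x=-4.819: |R|=0.75086 <1
  x=-7.877: |R|=1.03837 >1
  x=-7.854: |R|=1.03683 >1
  x=-7.606: |R|=1.01975 >1
Interval (-7.3333, 0).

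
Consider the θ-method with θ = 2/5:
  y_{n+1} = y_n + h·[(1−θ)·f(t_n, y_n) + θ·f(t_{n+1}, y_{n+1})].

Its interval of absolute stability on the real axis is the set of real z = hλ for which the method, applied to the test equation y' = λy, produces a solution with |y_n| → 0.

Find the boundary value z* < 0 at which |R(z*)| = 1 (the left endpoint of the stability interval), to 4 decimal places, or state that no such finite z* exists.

z* = -10.0000.

On y'=λy, z=hλ:
  y_{n+1} = y_n + z·[3/5·y_n + 2/5·y_{n+1}] ⇒ (1 − 2/5z)y_{n+1} = (1 + 3/5z)y_n
  so R(z) = (1 + 3/5z)/(1 − 2/5z).

Find x<0 with |R(x)|<1.
x=-0.33: |R|=0.7085
R=−1: 1+3/5x = −1+2/5x ⇒ -1/5x=2 ⇒ x=2/(-1/5)=-10.0000
Confirm numerically:
  x=-8.837: |R|=0.94871 <1
  x=-8.259: |R|=0.91909 <1
  x=-6.592: |R|=0.81258 <1
  x=-4.704: |R|=0.63243 <1
  x=-10.461: |R|=1.01778 >1
  x=-10.442: |R|=1.01708 >1
  x=-10.376: |R|=1.01460 >1
Stable set (-10.0000, 0).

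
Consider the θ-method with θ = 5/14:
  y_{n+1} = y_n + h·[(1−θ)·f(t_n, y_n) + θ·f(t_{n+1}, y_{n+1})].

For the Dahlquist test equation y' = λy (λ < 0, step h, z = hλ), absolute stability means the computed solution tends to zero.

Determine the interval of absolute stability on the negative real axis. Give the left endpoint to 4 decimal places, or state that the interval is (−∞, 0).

On y'=λy, z=hλ:
  y_{n+1} = y_n + z·[9/14·y_n + 5/14·y_{n+1}] ⇒ (1 − 5/14z)y_{n+1} = (1 + 9/14z)y_n
  Hence R(z) = (1 + 9/14z)/(1 − 5/14z).

Boundary: |R(x)|=1, x<0.
x=-1.46: |R|=0.0404
R=−1: 1+9/14x = −1+5/14x ⇒ -2/7x=2 ⇒ x=2/(-2/7)=-7.0000
Confirm numerically:
  x=-5.888: |R|=0.89761 <1
  x=-5.682: |R|=0.87569 <1
  x=-5.248: |R|=0.82584 <1
  x=-4.083: |R|=0.66096 <1
  x=-7.250: |R|=1.01990 >1
  x=-7.073: |R|=1.00592 >1
Stable set (-7.0000, 0).

z∈(-7.0000,0).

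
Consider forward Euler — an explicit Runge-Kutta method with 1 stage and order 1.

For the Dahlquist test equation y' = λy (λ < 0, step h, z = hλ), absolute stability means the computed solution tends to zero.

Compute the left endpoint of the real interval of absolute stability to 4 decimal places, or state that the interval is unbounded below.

left endpoint -2.0000.

With y'=λy (z=hλ):
  order 1, 1-stage ⇒ R(z)=1+z
  (e.g. R(-1.13)=-0.13000, |R|=0.13000)

Solve |R(x)|<1 on ℝ⁻.
x=-1.13: |R|=0.1300
|R(-0.83)|=0.1700 |R(-0.7)|=0.3000 |R(-0.5)|=0.5000
Bisect:
  x_lo=-2.8814 |R|=1.8814  x_hi=-0.0813 |R|=0.9187
  mid=-1.48134 |R|=0.48134 →hi
  mid=-2.18136 |R|=1.18136 →lo
  mid=-1.83135 |R|=0.83135 →hi
  mid=-2.00636 |R|=1.00636 →lo
  mid=-1.91886 |R|=0.91886 →hi
  mid=-1.96261 |R|=0.96261 →hi
  mid=-1.98448 |R|=0.98448 →hi
  mid=-1.99542 |R|=0.99542 →hi
  ...
  [-2.00004,-1.99986] ⇒ x*=-2.0000
So |R|<1 on (-2.0000, 0).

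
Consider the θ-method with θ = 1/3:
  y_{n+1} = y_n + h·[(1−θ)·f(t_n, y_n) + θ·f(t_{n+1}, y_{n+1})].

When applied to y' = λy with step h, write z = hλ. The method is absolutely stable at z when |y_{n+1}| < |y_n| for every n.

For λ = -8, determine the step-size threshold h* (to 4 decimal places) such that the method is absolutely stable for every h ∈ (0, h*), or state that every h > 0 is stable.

Set f=λy, z=hλ:
  y_{n+1} = y_n + z·[2/3·y_n + 1/3·y_{n+1}] ⇒ (1 − 1/3z)y_{n+1} = (1 + 2/3z)y_n
  so R(z) = (1 + 2/3z)/(1 − 1/3z).

Boundary: |R(x)|=1, x<0.
x=-1.41: |R|=0.0408
R=−1: 1+2/3x = −1+1/3x ⇒ -1/3x=2 ⇒ x=2/(-1/3)=-6.0000
Confirm numerically:
  x=-4.303: |R|=0.76763 <1
  x=-4.229: |R|=0.75501 <1
  x=-4.191: |R|=0.74844 <1
  x=-2.918: |R|=0.47922 <1
  x=-6.302: |R|=1.03247 >1
  x=-6.185: |R|=1.02014 >1
So |R|<1 on (-6.0000, 0).

(-6.0000,0); λ=-8 ⇒ h* = (6)/8 = 0.7500.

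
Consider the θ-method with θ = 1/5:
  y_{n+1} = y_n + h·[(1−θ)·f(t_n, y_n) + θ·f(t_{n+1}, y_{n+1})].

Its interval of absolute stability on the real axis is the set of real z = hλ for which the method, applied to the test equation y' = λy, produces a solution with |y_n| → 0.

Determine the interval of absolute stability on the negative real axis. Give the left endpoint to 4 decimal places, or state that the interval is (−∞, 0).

(-3.3333, 0).

With y'=λy (z=hλ):
  y_{n+1} = y_n + z·[4/5·y_n + 1/5·y_{n+1}] ⇒ (1 − 1/5z)y_{n+1} = (1 + 4/5z)y_n
  so R(z) = (1 + 4/5z)/(1 − 1/5z).

Find x<0 with |R(x)|<1.
x=-0.79: |R|=0.3178
R=−1: 1+4/5x = −1+1/5x ⇒ -3/5x=2 ⇒ x=2/(-3/5)=-3.3333
Confirm numerically:
  x=-3.177: |R|=0.94264 <1
  x=-2.393: |R|=0.61842 <1
  x=-2.340: |R|=0.59401 <1
  x=-1.587: |R|=0.20465 <1
  x=-3.677: |R|=1.11882 >1
  x=-3.491: |R|=1.05571 >1
Stable set (-3.3333, 0).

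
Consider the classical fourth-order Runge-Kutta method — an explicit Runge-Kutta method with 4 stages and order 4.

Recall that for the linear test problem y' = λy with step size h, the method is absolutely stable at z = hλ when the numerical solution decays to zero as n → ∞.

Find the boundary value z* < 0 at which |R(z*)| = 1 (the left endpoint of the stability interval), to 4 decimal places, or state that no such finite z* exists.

On y'=λy, z=hλ:
  order 4, 4-stage ⇒ R(z)=1+z+z^2/2+z^3/6+z^4/24
  (e.g. R(-1.31)=0.29608, |R|=0.29608)

Boundary: |R(x)|=1, x<0.
x=-1.31: |R|=0.2961
|R(-2.64)|=0.8021 |R(-1.63)|=0.2708 |R(-0.55)|=0.5773
Bisect:
  x_lo=-3.4039 |R|=2.4098  x_hi=-0.3618 |R|=0.6965
  mid=-1.88285 |R|=0.30089 →hi
  mid=-2.64338 |R|=0.80629 →hi
  mid=-3.02365 |R|=1.42300 →lo
  mid=-2.83351 |R|=1.07517 →lo
  mid=-2.73845 |R|=0.93164 →hi
  mid=-2.78598 |R|=1.00104 →lo
  mid=-2.76221 |R|=0.96576 →hi
  mid=-2.77410 |R|=0.98325 →hi
  mid=-2.78004 |R|=0.99211 →hi
  ...
  [-2.78542,-2.78524] ⇒ x*=-2.7853
So |R|<1 on (-2.7853, 0).

z* = -2.7853.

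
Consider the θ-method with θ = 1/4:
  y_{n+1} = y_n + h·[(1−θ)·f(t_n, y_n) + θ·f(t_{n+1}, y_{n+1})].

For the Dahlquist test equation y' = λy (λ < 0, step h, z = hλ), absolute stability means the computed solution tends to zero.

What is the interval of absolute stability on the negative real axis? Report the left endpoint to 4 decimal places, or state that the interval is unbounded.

(-4.0000, 0).

Test eqn y'=λy, z=hλ:
  y_{n+1} = y_n + z·[3/4·y_n + 1/4·y_{n+1}] ⇒ (1 − 1/4z)y_{n+1} = (1 + 3/4z)y_n
  so R(z) = (1 + 3/4z)/(1 − 1/4z).

Solve |R(x)|<1 on ℝ⁻.
x=-1.5: |R|=0.0909
R=−1: 1+3/4x = −1+1/4x ⇒ -1/2x=2 ⇒ x=2/(-1/2)=-4.0000
Confirm numerically:
  x=-3.422: |R|=0.84425 <1
  x=-3.122: |R|=0.75344 <1
  x=-1.956: |R|=0.31363 <1
  x=-4.448: |R|=1.10606 >1
  x=-4.349: |R|=1.08360 >1
  x=-4.052: |R|=1.01292 >1
So |R|<1 on (-4.0000, 0).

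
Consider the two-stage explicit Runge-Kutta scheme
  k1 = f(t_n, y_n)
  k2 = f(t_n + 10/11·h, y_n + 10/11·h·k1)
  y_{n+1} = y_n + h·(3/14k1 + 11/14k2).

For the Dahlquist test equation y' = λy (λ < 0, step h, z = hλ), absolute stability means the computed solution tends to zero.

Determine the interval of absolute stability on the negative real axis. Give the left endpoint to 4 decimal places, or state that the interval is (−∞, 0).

z∈(-1.4000,0).

Set f=λy, z=hλ:
  k1=λy_n ⇒ h·k1=z·y_n;  k2=λ(1+10/11z)y_n ⇒ h·k2=z(1+10/11z)y_n
  y_{n+1}/y_n = 1 + 3/14z + 11/14z(1+10/11z) = 1 + z + 5/7z²
  Hence R(z) = 1 + z + 5/7z².

Find x<0 with |R(x)|<1.
x=-1.11: |R|=0.7701
R=1: x+5/7x²=0 ⇒ x=−7/5=-1.4000; min R=1−1/(4·5/7)=0.6500>−1
Confirm numerically:
  x=-1.270: |R|=0.88207 <1
  x=-0.991: |R|=0.71049 <1
  x=-0.874: |R|=0.67163 <1
  x=-0.682: |R|=0.65023 <1
  x=-1.784: |R|=1.48933 >1
  x=-1.657: |R|=1.30418 >1
So |R|<1 on (-1.4000, 0).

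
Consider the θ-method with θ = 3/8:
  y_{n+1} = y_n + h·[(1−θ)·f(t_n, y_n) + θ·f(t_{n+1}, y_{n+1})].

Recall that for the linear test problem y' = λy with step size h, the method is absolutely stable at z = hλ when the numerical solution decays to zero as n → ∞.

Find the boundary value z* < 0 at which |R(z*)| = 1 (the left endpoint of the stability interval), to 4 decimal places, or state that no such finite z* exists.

z* = -8.0000.

Set f=λy, z=hλ:
  y_{n+1} = y_n + z·[5/8·y_n + 3/8·y_{n+1}] ⇒ (1 − 3/8z)y_{n+1} = (1 + 5/8z)y_n
  ⇒ R(z) = (1 + 5/8z)/(1 − 3/8z).

Need |R(x)|<1, x<0.
x=-1.61: |R|=0.0039
R=−1: 1+5/8x = −1+3/8x ⇒ -1/4x=2 ⇒ x=2/(-1/4)=-8.0000
Confirm numerically:
  x=-7.651: |R|=0.97745 <1
  x=-7.430: |R|=0.96236 <1
  x=-3.972: |R|=0.59550 <1
  x=-8.464: |R|=1.02779 >1
  x=-8.423: |R|=1.02543 >1
Stable set (-8.0000, 0).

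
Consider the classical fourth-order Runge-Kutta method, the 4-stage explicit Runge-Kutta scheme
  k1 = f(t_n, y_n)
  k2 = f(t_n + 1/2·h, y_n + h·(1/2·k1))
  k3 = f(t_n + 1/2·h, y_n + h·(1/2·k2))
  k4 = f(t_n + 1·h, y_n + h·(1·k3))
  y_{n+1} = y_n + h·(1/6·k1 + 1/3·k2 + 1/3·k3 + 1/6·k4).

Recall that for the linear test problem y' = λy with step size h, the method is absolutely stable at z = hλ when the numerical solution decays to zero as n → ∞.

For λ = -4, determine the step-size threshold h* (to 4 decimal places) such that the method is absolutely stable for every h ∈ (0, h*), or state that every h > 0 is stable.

On y'=λy, z=hλ:
  order 4, 4-stage ⇒ R(z)=1+z+z^2/2+z^3/6+z^4/24
  (e.g. R(-1.46)=0.27643, |R|=0.27643)

Solve |R(x)|<1 on ℝ⁻.
x=-1.46: |R|=0.2764
|R(-2.39)|=0.5502 |R(-2.1)|=0.3718 |R(-0.9)|=0.4108
Bisect:
  x_lo=-3.4125 |R|=2.4372  x_hi=-0.1358 |R|=0.8730
  mid=-1.77415 |R|=0.28174 →hi
  mid=-2.59332 |R|=0.74709 →hi
  mid=-3.00290 |R|=1.38081 →lo
  mid=-2.79811 |R|=1.01949 →lo
  mid=-2.69571 |R|=0.87313 →hi
  mid=-2.74691 |R|=0.94366 →hi
  mid=-2.77251 |R|=0.98090 →hi
  mid=-2.78531 |R|=1.00002 →lo
  ...
  [-2.78531,-2.78511] ⇒ x*=-2.7853
Interval (-2.7853, 0).

(-2.7853,0); λ=-4 ⇒ h* = 0.6963.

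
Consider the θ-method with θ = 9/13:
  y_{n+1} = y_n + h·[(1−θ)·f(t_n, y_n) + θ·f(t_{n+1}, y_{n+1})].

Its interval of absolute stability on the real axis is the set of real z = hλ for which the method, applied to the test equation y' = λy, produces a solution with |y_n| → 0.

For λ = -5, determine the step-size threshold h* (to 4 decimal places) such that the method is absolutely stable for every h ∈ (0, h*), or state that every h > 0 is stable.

unbounded; (−∞, 0). Any h>0 works for λ=-5.

Test eqn y'=λy, z=hλ:
  y_{n+1} = y_n + z·[4/13·y_n + 9/13·y_{n+1}] ⇒ (1 − 9/13z)y_{n+1} = (1 + 4/13z)y_n
  so R(z) = (1 + 4/13z)/(1 − 9/13z).

Find x<0 with |R(x)|<1.
x=-1.32: |R|=0.3103
x=-2: |R|=0.1613
x=-10: |R|=0.2621
x=-100: |R|=0.4239
θ=9/13≥1/2 ⇒ |1+4/13x|<|1−9/13x| ∀x<0 ⇒ stable on all of ℝ⁻.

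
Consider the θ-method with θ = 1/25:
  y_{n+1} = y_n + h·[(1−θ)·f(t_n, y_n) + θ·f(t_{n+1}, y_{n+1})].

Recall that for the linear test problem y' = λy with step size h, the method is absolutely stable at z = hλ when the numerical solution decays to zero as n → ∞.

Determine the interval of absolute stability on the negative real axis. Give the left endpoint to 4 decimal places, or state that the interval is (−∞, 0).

On y'=λy, z=hλ:
  y_{n+1} = y_n + z·[24/25·y_n + 1/25·y_{n+1}] ⇒ (1 − 1/25z)y_{n+1} = (1 + 24/25z)y_n
  so R(z) = (1 + 24/25z)/(1 − 1/25z).

Find x<0 with |R(x)|<1.
x=-0.35: |R|=0.6548
R=−1: 1+24/25x = −1+1/25x ⇒ -23/25x=2 ⇒ x=2/(-23/25)=-2.1739
Confirm numerically:
  x=-2.005: |R|=0.85614 <1
  x=-1.500: |R|=0.41509 <1
  x=-1.476: |R|=0.39372 <1
  x=-0.924: |R|=0.10893 <1
  x=-2.674: |R|=1.41562 >1
  x=-2.639: |R|=1.38703 >1
Interval (-2.1739, 0).

z∈(-2.1739,0).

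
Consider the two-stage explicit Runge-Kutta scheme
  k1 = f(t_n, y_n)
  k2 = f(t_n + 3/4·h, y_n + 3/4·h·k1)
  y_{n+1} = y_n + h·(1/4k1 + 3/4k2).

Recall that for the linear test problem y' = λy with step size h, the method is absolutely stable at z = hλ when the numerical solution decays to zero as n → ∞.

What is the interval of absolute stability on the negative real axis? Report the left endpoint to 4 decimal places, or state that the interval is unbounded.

z∈(-1.7778,0).

On y'=λy, z=hλ:
  k1=λy_n ⇒ h·k1=z·y_n;  k2=λ(1+3/4z)y_n ⇒ h·k2=z(1+3/4z)y_n
  y_{n+1}/y_n = 1 + 1/4z + 3/4z(1+3/4z) = 1 + z + 9/16z²
  so R(z) = 1 + z + 9/16z².

Boundary: |R(x)|=1, x<0.
x=-0.43: |R|=0.6740
R=1: x+9/16x²=0 ⇒ x=−16/9=-1.7778; min R=1−1/(4·9/16)=0.5556>−1
Confirm numerically:
  x=-1.740: |R|=0.96303 <1
  x=-1.603: |R|=0.84241 <1
  x=-1.562: |R|=0.81041 <1
  x=-1.283: |R|=0.64293 <1
  x=-2.013: |R|=1.26635 >1
  x=-1.907: |R|=1.13862 >1
  x=-1.806: |R|=1.02867 >1
Interval (-1.7778, 0).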